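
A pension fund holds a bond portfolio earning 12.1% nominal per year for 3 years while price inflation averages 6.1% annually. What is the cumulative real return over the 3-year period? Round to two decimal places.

The annual real rate is (1+12.1%)/(1+6.1%) − 1 = 5.6550%.
Compounded over 3 years: (1 + 0.056550)^3 − 1 ≈ 0.17943.

17.94%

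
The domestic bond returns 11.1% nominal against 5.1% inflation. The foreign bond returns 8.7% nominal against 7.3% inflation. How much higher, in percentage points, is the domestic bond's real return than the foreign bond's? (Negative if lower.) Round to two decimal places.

The domestic bond real return: 1.111/1.051 − 1 = 5.709%.
The foreign bond real return: 1.087/1.073 − 1 = 1.305%.
Difference: 5.709 − 1.305 = 4.404 pp.

4.40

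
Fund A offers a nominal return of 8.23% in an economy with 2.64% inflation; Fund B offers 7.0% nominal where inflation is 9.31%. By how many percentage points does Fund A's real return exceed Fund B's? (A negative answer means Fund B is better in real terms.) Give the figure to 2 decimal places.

Fund A real return: 1.0823/1.0264 − 1 = 5.446%.
Fund B real return: 1.070/1.0931 − 1 = -2.113%.
Difference: 5.446 − (-2.113) = 7.559 pp.

7.56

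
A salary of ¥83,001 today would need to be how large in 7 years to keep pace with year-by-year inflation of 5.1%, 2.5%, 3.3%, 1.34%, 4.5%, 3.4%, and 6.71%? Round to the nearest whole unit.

¥107,928

Cumulative price-level factor: 1.051 × 1.025 × 1.033 × 1.0134 × 1.045 × 1.034 × 1.0671 ≈ 1.3003185317.
The nominal amount required is ¥83,001 scaled up by that factor.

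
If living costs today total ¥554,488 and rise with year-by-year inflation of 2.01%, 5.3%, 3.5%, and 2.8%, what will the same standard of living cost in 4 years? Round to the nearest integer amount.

¥633,719

Cumulative price-level factor: 1.0201 × 1.053 × 1.035 × 1.028 ≈ 1.1428903959.
The nominal amount required is ¥554,488 scaled up by that factor.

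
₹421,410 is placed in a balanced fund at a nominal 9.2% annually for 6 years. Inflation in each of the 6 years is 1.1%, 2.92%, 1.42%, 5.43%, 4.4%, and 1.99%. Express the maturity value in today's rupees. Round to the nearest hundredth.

₹603,175.69

Nominal value at maturity: ₹421,410 × (1 + 9.2%)^6 ≈ ₹714,563.23.
Price-level factor over 6 years: 1.011 × 1.0292 × 1.0142 × 1.0543 × 1.044 × 1.0199 ≈ 1.1846684876.
The maturity value deflated by that factor is the answer in today's purchasing power.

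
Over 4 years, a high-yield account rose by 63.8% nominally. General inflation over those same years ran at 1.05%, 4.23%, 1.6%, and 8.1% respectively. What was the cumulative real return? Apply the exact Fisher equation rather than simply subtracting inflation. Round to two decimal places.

Cumulative inflation factor: 1.0105 × 1.0423 × 1.016 × 1.081 ≈ 1.15677.
Nominal growth factor: 1.63800. Real growth factor = 1.63800 / 1.15677 ≈ 1.41601.
Total real return ≈ 41.6007%.

41.60%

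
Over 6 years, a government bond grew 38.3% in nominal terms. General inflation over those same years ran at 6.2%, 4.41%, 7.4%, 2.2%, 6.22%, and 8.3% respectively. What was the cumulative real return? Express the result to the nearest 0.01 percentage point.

-1.22%

Cumulative inflation factor: 1.062 × 1.0441 × 1.074 × 1.022 × 1.0622 × 1.083 ≈ 1.40009.
Nominal growth factor: 1.38300. Real growth factor = 1.38300 / 1.40009 ≈ 0.98779.
Total real return ≈ -1.2208%.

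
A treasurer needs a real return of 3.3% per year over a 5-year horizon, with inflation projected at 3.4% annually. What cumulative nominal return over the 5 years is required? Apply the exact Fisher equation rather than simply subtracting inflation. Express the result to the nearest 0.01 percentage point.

39.03%

Required annual nominal rate: (1+3.3%)(1+3.4%) − 1 = 6.8122%.
Cumulative over 5 years: (1 + 0.068122)^5 − 1 ≈ 0.39029.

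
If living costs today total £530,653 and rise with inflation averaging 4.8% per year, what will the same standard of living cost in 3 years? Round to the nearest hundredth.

Cumulative price-level factor: (1+4.8%)^3 = 1.151022592.
Multiplying £530,653 by the price-level factor gives the future nominal sum.

£610,793.59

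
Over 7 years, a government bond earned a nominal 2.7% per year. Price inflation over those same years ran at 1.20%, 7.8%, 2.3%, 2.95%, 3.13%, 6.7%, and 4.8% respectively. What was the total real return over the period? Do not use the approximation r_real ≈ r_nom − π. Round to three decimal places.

-9.055%

Cumulative inflation factor: 1.0120 × 1.078 × 1.023 × 1.0295 × 1.0313 × 1.067 × 1.048 ≈ 1.32499.
Nominal growth factor: 1.20502. Real growth factor = 1.20502 / 1.32499 ≈ 0.90945.
Total real return ≈ -9.0545%.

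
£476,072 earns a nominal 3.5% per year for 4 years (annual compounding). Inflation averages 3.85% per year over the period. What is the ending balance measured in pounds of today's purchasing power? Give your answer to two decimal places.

Nominal value at maturity: £476,072 × (1 + 3.5%)^4 ≈ £546,303.57.
Price-level factor over 4 years: (1 + 3.85%)^4 ≈ 1.1631239636.
Dividing the nominal maturity value by the price-level factor gives the value in today's money.

£469,686.45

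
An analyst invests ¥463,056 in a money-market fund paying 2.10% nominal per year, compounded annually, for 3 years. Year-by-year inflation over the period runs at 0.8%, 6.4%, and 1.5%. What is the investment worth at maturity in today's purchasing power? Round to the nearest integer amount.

Nominal value at maturity: ¥463,056 × (1 + 2.10%)^3 ≈ ¥492,845.
Price-level factor over 3 years: 1.008 × 1.064 × 1.015 = 1.08859968.
Dividing the nominal maturity value by the price-level factor gives the value in today's money.

¥452,733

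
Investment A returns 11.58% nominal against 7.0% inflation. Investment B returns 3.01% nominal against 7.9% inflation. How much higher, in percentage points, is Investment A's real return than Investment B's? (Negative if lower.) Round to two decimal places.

Investment A real return: 1.1158/1.070 − 1 = 4.280%.
Investment B real return: 1.0301/1.079 − 1 = -4.532%.
Difference: 4.280 − (-4.532) = 8.812 pp.

8.81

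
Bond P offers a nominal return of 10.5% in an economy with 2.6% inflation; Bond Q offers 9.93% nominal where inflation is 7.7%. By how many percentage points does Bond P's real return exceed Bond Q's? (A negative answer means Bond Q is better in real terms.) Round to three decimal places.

Bond P real return: 1.105/1.026 − 1 = 7.6998%.
Bond Q real return: 1.0993/1.077 − 1 = 2.0706%.
Difference: 7.6998 − 2.0706 = 5.6292 pp.

5.629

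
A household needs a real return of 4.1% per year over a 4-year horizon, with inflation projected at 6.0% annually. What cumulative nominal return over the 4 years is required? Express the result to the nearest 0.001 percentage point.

Required annual nominal rate: (1+4.1%)(1+6.0%) − 1 = 10.346%.
Cumulative over 4 years: (1 + 0.10346)^4 − 1 ≈ 0.48261.

48.261%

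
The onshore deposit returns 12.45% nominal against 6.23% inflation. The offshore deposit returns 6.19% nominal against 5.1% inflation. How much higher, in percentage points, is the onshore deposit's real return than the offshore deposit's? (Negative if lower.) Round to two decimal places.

4.82

The onshore deposit real return: 1.1245/1.0623 − 1 = 5.855%.
The offshore deposit real return: 1.0619/1.051 − 1 = 1.037%.
Difference: 5.855 − 1.037 = 4.818 pp.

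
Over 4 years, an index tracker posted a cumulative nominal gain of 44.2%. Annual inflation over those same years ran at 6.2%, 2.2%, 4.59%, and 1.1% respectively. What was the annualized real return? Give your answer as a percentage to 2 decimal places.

Cumulative inflation factor: 1.062 × 1.022 × 1.0459 × 1.011 ≈ 1.14767.
Nominal growth factor: 1.44200. Real growth factor = 1.44200 / 1.14767 ≈ 1.25646.
Annualized: 1.25646^(1/4) − 1 ≈ 0.05873.

5.87%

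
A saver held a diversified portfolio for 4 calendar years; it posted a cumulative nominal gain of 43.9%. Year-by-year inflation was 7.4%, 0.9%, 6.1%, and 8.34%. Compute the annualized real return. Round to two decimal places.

Cumulative inflation factor: 1.074 × 1.009 × 1.061 × 1.0834 ≈ 1.24566.
Nominal growth factor: 1.43900. Real growth factor = 1.43900 / 1.24566 ≈ 1.15521.
Annualized: 1.15521^(1/4) − 1 ≈ 0.03673.

3.67%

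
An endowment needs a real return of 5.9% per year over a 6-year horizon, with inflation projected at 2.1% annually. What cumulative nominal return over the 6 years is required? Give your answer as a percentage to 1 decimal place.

Required annual nominal rate: (1+5.9%)(1+2.1%) − 1 = 8.1239%.
Cumulative over 6 years: (1 + 0.081239)^6 − 1 ≈ 0.59783.

59.8%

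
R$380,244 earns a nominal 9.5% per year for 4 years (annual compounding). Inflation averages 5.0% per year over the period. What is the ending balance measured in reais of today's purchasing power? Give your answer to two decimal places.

R$449,740.14

Nominal value at maturity: R$380,244 × (1 + 9.5%)^4 ≈ R$546,661.95.
Price-level factor over 4 years: (1 + 5.0%)^4 = 1.21550625.
The maturity value deflated by that factor is the answer in today's purchasing power.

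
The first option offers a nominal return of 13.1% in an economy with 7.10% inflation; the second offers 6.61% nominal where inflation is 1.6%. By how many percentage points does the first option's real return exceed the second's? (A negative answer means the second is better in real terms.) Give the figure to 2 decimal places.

The first option real return: 1.131/1.0710 − 1 = 5.602%.
The second real return: 1.0661/1.016 − 1 = 4.931%.
Difference: 5.602 − 4.931 = 0.671 pp.

0.67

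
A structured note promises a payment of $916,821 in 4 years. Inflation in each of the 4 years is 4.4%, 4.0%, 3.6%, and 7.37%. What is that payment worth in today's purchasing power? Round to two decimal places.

$759,115.76

Price-level factor over 4 years: 1.044 × 1.040 × 1.036 × 1.0737 ≈ 1.2077486104.
Purchasing power today: $916,821 divided by that factor.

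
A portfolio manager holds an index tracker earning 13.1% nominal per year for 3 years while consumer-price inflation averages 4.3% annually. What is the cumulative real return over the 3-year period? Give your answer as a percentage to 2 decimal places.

The annual real rate is (1+13.1%)/(1+4.3%) − 1 = 8.4372%.
Compounded over 3 years: (1 + 0.084372)^3 − 1 ≈ 0.27507.

27.51%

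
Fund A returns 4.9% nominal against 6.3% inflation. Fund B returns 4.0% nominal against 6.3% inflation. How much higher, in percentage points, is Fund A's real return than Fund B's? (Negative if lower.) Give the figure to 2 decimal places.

0.85

Fund A real return: 1.049/1.063 − 1 = -1.317%.
Fund B real return: 1.040/1.063 − 1 = -2.164%.
Difference: -1.317 − (-2.164) = 0.847 pp.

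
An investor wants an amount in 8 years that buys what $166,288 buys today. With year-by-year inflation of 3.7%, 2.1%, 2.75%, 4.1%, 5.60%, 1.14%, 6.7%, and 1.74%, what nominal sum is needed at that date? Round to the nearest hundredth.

Cumulative price-level factor: 1.037 × 1.021 × 1.0275 × 1.041 × 1.0560 × 1.0114 × 1.067 × 1.0174 ≈ 1.3130464164.
The nominal amount required is $166,288 scaled up by that factor.

$218,343.86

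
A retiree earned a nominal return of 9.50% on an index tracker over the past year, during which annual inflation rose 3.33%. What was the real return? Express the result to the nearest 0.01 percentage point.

Real return via the Fisher equation: (1 + 9.50%)/(1 + 3.33%) − 1 = 1.0950/1.0333 − 1 ≈ 0.05971.

5.97%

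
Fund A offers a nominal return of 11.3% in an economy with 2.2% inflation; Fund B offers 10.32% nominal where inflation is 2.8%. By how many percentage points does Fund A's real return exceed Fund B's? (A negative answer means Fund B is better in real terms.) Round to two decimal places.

1.59

Fund A real return: 1.113/1.022 − 1 = 8.904%.
Fund B real return: 1.1032/1.028 − 1 = 7.315%.
Difference: 8.904 − 7.315 = 1.589 pp.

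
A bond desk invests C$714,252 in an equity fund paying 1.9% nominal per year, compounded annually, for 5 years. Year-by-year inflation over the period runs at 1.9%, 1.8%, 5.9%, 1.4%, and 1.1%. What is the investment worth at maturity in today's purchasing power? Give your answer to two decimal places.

C$696,811.57

Nominal value at maturity: C$714,252 × (1 + 1.9%)^5 ≈ C$784,733.85.
Price-level factor over 5 years: 1.019 × 1.018 × 1.059 × 1.014 × 1.011 ≈ 1.1261779834.
Dividing the nominal maturity value by the price-level factor gives the value in today's money.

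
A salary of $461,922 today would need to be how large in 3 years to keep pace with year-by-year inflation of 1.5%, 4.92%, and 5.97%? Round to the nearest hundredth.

$521,285.81

Cumulative price-level factor: 1.015 × 1.0492 × 1.0597 = 1.1285147986.
Multiplying $461,922 by the price-level factor gives the future nominal sum.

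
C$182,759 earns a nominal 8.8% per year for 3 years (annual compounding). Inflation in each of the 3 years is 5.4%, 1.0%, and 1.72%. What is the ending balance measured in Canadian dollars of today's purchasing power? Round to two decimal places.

C$217,368.76

Nominal value at maturity: C$182,759 × (1 + 8.8%)^3 ≈ C$235,377.78.
Price-level factor over 3 years: 1.054 × 1.010 × 1.0172 = 1.082850088.
The maturity value deflated by that factor is the answer in today's purchasing power.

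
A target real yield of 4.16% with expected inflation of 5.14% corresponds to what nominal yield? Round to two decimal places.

By the Fisher equation, 1 + r_nom = (1 + 4.16%)(1 + 5.14%) = 1.0416 × 1.0514 = 1.09513824.
So r_nom = 9.513824%.

9.51%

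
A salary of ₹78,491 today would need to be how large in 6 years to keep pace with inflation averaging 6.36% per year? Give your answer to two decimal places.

Cumulative price-level factor: (1+6.36%)^6 ≈ 1.4476713244.
The nominal amount required is ₹78,491 scaled up by that factor.

₹113,629.17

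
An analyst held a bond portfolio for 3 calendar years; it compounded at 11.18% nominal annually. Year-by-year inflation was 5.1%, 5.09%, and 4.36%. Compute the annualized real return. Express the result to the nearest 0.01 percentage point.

6.04%

Cumulative inflation factor: 1.051 × 1.0509 × 1.0436 ≈ 1.15265.
Nominal growth factor: 1.37430. Real growth factor = 1.37430 / 1.15265 ≈ 1.19229.
Annualized: 1.19229^(1/3) − 1 ≈ 0.06038.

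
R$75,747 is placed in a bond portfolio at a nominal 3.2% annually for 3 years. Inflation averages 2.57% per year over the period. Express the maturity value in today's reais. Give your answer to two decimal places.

R$77,151.34

Nominal value at maturity: R$75,747 × (1 + 3.2%)^3 ≈ R$83,253.89.
Price-level factor over 3 years: (1 + 2.57%)^3 ≈ 1.0790984446.
The maturity value deflated by that factor is the answer in today's purchasing power.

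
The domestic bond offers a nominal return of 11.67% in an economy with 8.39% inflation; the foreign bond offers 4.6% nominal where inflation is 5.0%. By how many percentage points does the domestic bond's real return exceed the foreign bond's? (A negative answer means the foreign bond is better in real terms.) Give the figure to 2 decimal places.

3.41

The domestic bond real return: 1.1167/1.0839 − 1 = 3.026%.
The foreign bond real return: 1.046/1.050 − 1 = -0.381%.
Difference: 3.026 − (-0.381) = 3.407 pp.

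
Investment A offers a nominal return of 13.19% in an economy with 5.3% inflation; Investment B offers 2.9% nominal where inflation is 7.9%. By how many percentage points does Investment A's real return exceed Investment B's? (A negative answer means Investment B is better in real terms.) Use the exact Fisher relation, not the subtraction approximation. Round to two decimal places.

12.13

Investment A real return: 1.1319/1.053 − 1 = 7.493%.
Investment B real return: 1.029/1.079 − 1 = -4.634%.
Difference: 7.493 − (-4.634) = 12.127 pp.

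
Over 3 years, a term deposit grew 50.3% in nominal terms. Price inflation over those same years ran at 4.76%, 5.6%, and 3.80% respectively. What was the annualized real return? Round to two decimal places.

9.39%

Cumulative inflation factor: 1.0476 × 1.056 × 1.0380 ≈ 1.14830.
Nominal growth factor: 1.50300. Real growth factor = 1.50300 / 1.14830 ≈ 1.30889.
Annualized: 1.30889^(1/3) − 1 ≈ 0.09387.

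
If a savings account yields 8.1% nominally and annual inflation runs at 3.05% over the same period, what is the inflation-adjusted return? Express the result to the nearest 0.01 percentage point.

Real return via the Fisher equation: (1 + 8.1%)/(1 + 3.05%) − 1 = 1.081/1.0305 − 1 ≈ 0.04901.

4.90%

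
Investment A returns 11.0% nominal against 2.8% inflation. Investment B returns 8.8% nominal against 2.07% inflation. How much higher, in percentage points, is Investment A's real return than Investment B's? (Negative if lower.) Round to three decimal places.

Investment A real return: 1.110/1.028 − 1 = 7.9767%.
Investment B real return: 1.088/1.0207 − 1 = 6.5935%.
Difference: 7.9767 − 6.5935 = 1.3832 pp.

1.383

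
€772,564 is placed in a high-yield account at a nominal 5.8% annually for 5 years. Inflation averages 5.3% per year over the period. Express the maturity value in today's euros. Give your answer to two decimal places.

€791,080.99

Nominal value at maturity: €772,564 × (1 + 5.8%)^5 ≈ €1,024,148.20.
Price-level factor over 5 years: (1 + 5.3%)^5 ≈ 1.2946186406.
Dividing the nominal maturity value by the price-level factor gives the value in today's money.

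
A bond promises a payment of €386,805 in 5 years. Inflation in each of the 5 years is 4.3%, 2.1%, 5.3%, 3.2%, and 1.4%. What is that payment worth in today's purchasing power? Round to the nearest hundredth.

€329,637.04

Price-level factor over 5 years: 1.043 × 1.021 × 1.053 × 1.032 × 1.014 ≈ 1.1734269921.
Purchasing power today: €386,805 divided by that factor.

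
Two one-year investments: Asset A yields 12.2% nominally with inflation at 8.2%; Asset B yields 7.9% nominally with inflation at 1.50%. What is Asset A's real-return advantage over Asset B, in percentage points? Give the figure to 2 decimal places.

Asset A real return: 1.122/1.082 − 1 = 3.697%.
Asset B real return: 1.079/1.0150 − 1 = 6.305%.
Difference: 3.697 − 6.305 = -2.608 pp.

-2.61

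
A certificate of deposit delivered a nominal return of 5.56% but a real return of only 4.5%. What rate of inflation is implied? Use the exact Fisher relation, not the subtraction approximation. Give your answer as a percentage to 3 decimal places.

From (1+r_nom) = (1+r_real)(1+π), we get 1+π = (1 + 5.56%)/(1 + 4.5%) = 1.0556/1.045 ≈ 1.01014.
So π ≈ 1.0144%.

1.014%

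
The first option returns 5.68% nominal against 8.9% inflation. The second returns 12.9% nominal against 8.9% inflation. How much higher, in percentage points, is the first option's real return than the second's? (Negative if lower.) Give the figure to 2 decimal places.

The first option real return: 1.0568/1.089 − 1 = -2.957%.
The second real return: 1.129/1.089 − 1 = 3.673%.
Difference: -2.957 − 3.673 = -6.630 pp.

-6.63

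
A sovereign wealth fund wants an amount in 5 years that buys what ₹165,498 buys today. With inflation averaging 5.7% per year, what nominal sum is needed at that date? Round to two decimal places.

₹218,357.29

Cumulative price-level factor: (1+5.7%)^5 ≈ 1.3193953117.
The nominal amount required is ₹165,498 scaled up by that factor.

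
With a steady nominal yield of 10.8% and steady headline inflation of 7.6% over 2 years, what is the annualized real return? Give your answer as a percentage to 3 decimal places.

With constant rates the annual real return is the same each year: (1+10.8%)/(1+7.6%) − 1 = 0.02974.

2.974%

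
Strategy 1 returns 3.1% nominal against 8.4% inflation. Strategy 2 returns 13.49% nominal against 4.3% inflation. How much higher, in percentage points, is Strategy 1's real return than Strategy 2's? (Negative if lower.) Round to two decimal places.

-13.70

Strategy 1 real return: 1.031/1.084 − 1 = -4.889%.
Strategy 2 real return: 1.1349/1.043 − 1 = 8.811%.
Difference: -4.889 − 8.811 = -13.700 pp.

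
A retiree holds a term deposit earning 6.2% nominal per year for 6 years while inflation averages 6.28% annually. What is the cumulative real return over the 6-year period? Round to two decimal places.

The annual real rate is (1+6.2%)/(1+6.28%) − 1 = -0.0753%.
Compounded over 6 years: (1 + -0.000753)^6 − 1 ≈ -0.00451.

-0.45%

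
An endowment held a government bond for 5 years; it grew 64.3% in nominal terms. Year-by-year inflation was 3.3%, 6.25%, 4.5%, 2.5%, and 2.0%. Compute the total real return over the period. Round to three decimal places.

37.015%

Cumulative inflation factor: 1.033 × 1.0625 × 1.045 × 1.025 × 1.020 ≈ 1.19914.
Nominal growth factor: 1.64300. Real growth factor = 1.64300 / 1.19914 ≈ 1.37015.
Total real return ≈ 37.0150%.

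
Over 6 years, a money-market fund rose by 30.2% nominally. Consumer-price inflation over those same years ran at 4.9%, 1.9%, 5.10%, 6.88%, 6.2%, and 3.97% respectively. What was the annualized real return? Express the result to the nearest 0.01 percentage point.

-0.30%

Cumulative inflation factor: 1.049 × 1.019 × 1.0510 × 1.0688 × 1.062 × 1.0397 ≈ 1.32581.
Nominal growth factor: 1.30200. Real growth factor = 1.30200 / 1.32581 ≈ 0.98204.
Annualized: 0.98204^(1/6) − 1 ≈ -0.00302.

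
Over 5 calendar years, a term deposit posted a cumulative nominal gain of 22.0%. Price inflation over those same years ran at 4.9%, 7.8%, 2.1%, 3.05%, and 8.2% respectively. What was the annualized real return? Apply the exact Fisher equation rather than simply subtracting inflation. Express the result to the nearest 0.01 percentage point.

-1.07%

Cumulative inflation factor: 1.049 × 1.078 × 1.021 × 1.0305 × 1.082 ≈ 1.28735.
Nominal growth factor: 1.22000. Real growth factor = 1.22000 / 1.28735 ≈ 0.94769.
Annualized: 0.94769^(1/5) − 1 ≈ -0.01069.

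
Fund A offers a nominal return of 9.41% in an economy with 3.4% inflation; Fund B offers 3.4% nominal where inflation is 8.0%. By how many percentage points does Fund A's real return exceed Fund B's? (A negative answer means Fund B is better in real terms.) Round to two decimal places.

10.07

Fund A real return: 1.0941/1.034 − 1 = 5.812%.
Fund B real return: 1.034/1.080 − 1 = -4.259%.
Difference: 5.812 − (-4.259) = 10.071 pp.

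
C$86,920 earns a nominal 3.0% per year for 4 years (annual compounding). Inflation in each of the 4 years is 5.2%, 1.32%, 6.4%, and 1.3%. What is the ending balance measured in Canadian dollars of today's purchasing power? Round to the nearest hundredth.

Nominal value at maturity: C$86,920 × (1 + 3.0%)^4 ≈ C$97,829.23.
Price-level factor over 4 years: 1.052 × 1.0132 × 1.064 × 1.013 ≈ 1.1488464703.
Dividing the nominal maturity value by the price-level factor gives the value in today's money.

C$85,154.31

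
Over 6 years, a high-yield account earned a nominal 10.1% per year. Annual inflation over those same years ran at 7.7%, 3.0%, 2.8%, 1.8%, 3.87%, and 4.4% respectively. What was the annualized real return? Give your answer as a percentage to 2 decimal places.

Cumulative inflation factor: 1.077 × 1.030 × 1.028 × 1.018 × 1.0387 × 1.044 ≈ 1.25888.
Nominal growth factor: 1.78125. Real growth factor = 1.78125 / 1.25888 ≈ 1.41494.
Annualized: 1.41494^(1/6) − 1 ≈ 0.05955.

5.96%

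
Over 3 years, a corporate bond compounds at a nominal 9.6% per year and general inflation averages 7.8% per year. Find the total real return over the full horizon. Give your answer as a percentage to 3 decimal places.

5.093%

The annual real rate is (1+9.6%)/(1+7.8%) − 1 = 1.6698%.
Compounded over 3 years: (1 + 0.016698)^3 − 1 ≈ 0.05093.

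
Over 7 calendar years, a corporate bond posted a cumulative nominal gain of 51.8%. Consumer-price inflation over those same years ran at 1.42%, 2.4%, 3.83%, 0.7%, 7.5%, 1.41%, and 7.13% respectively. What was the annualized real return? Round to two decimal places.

Cumulative inflation factor: 1.0142 × 1.024 × 1.0383 × 1.007 × 1.075 × 1.0141 × 1.0713 ≈ 1.26817.
Nominal growth factor: 1.51800. Real growth factor = 1.51800 / 1.26817 ≈ 1.19700.
Annualized: 1.19700^(1/7) − 1 ≈ 0.02602.

2.60%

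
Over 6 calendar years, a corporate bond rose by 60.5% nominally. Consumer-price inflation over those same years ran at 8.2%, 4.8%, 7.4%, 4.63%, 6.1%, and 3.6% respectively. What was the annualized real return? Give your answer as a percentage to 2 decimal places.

2.30%

Cumulative inflation factor: 1.082 × 1.048 × 1.074 × 1.0463 × 1.061 × 1.036 ≈ 1.40063.
Nominal growth factor: 1.60500. Real growth factor = 1.60500 / 1.40063 ≈ 1.14591.
Annualized: 1.14591^(1/6) − 1 ≈ 0.02296.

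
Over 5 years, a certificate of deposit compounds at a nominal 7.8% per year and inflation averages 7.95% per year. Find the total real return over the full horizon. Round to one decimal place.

-0.7%

The annual real rate is (1+7.8%)/(1+7.95%) − 1 = -0.1390%.
Compounded over 5 years: (1 + -0.001390)^5 − 1 ≈ -0.00693.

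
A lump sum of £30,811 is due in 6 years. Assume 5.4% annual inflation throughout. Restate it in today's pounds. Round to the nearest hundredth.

£22,473.06

Price-level factor over 6 years: (1 + 5.4%)^6 ≈ 1.3710196056.
Purchasing power today: £30,811 divided by that factor.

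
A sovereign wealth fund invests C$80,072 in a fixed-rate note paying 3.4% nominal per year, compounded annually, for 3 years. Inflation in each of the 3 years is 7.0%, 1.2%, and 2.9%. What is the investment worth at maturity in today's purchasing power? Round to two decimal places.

Nominal value at maturity: C$80,072 × (1 + 3.4%)^3 ≈ C$88,520.18.
Price-level factor over 3 years: 1.070 × 1.012 × 1.029 = 1.11424236.
Dividing the nominal maturity value by the price-level factor gives the value in today's money.

C$79,444.28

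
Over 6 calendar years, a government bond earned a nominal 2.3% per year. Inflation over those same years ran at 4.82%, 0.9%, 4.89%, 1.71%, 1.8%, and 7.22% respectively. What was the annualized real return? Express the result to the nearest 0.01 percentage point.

Cumulative inflation factor: 1.0482 × 1.009 × 1.0489 × 1.0171 × 1.018 × 1.0722 ≈ 1.23156.
Nominal growth factor: 1.14618. Real growth factor = 1.14618 / 1.23156 ≈ 0.93067.
Annualized: 0.93067^(1/6) − 1 ≈ -0.01190.

-1.19%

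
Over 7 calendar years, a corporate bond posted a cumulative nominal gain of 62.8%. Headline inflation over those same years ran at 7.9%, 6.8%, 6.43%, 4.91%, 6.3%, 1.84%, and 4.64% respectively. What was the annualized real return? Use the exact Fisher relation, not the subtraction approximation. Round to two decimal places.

Cumulative inflation factor: 1.079 × 1.068 × 1.0643 × 1.0491 × 1.063 × 1.0184 × 1.0464 ≈ 1.45755.
Nominal growth factor: 1.62800. Real growth factor = 1.62800 / 1.45755 ≈ 1.11694.
Annualized: 1.11694^(1/7) − 1 ≈ 0.01592.

1.59%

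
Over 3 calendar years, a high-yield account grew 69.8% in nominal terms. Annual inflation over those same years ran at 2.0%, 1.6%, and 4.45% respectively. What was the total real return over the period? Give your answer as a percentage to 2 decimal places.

Cumulative inflation factor: 1.020 × 1.016 × 1.0445 ≈ 1.08244.
Nominal growth factor: 1.69800. Real growth factor = 1.69800 / 1.08244 ≈ 1.56868.
Total real return ≈ 56.8684%.

56.87%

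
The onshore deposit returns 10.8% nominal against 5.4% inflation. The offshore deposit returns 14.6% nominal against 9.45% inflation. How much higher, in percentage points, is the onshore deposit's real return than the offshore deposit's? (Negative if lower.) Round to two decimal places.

0.42

The onshore deposit real return: 1.108/1.054 − 1 = 5.123%.
The offshore deposit real return: 1.146/1.0945 − 1 = 4.705%.
Difference: 5.123 − 4.705 = 0.418 pp.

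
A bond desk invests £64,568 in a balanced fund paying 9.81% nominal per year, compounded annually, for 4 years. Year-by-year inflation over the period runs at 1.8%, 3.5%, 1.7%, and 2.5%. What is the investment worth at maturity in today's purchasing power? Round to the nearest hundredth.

£85,477.53

Nominal value at maturity: £64,568 × (1 + 9.81%)^4 ≈ £93,882.56.
Price-level factor over 4 years: 1.018 × 1.035 × 1.017 × 1.025 ≈ 1.0983302528.
The maturity value deflated by that factor is the answer in today's purchasing power.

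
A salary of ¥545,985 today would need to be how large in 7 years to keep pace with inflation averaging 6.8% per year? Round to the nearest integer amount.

¥865,325

Cumulative price-level factor: (1+6.8%)^7 ≈ 1.5848886996.
Multiplying ¥545,985 by the price-level factor gives the future nominal sum.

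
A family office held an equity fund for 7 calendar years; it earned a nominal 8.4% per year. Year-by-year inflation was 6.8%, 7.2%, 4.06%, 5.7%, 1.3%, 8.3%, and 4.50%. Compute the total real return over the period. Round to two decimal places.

Cumulative inflation factor: 1.068 × 1.072 × 1.0406 × 1.057 × 1.013 × 1.083 × 1.0450 ≈ 1.44371.
Nominal growth factor: 1.75875. Real growth factor = 1.75875 / 1.44371 ≈ 1.21822.
Total real return ≈ 21.8221%.

21.82%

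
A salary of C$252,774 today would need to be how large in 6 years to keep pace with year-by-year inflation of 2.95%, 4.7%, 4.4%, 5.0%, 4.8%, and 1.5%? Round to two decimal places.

C$317,703.91

Cumulative price-level factor: 1.0295 × 1.047 × 1.044 × 1.050 × 1.048 × 1.015 ≈ 1.2568694067.
Multiplying C$252,774 by the price-level factor gives the future nominal sum.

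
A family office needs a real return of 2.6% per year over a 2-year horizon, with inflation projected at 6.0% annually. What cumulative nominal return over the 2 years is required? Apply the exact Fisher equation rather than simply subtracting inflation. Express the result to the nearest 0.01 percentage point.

18.28%

Required annual nominal rate: (1+2.6%)(1+6.0%) − 1 = 8.756%.
Cumulative over 2 years: (1 + 0.08756)^2 − 1 ≈ 0.18279.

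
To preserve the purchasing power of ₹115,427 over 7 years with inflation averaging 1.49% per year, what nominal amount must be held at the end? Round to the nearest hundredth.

Cumulative price-level factor: (1+1.49%)^7 ≈ 1.1090797288.
The nominal amount required is ₹115,427 scaled up by that factor.

₹128,017.75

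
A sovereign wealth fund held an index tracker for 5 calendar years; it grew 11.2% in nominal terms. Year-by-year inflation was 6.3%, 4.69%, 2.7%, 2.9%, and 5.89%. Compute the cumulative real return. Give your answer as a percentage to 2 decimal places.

Cumulative inflation factor: 1.063 × 1.0469 × 1.027 × 1.029 × 1.0589 ≈ 1.24532.
Nominal growth factor: 1.11200. Real growth factor = 1.11200 / 1.24532 ≈ 0.89295.
Total real return ≈ -10.7053%.

-10.71%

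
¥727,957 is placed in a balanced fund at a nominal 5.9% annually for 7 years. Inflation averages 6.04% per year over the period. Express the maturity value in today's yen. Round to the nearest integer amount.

Nominal value at maturity: ¥727,957 × (1 + 5.9%)^7 ≈ ¥1,087,370.
Price-level factor over 7 years: (1 + 6.04%)^7 ≈ 1.5076066118.
Dividing the nominal maturity value by the price-level factor gives the value in today's money.

¥721,256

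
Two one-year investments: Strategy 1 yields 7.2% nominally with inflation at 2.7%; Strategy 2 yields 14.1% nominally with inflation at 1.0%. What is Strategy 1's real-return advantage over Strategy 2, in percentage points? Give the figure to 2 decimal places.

Strategy 1 real return: 1.072/1.027 − 1 = 4.382%.
Strategy 2 real return: 1.141/1.010 − 1 = 12.970%.
Difference: 4.382 − 12.970 = -8.588 pp.

-8.59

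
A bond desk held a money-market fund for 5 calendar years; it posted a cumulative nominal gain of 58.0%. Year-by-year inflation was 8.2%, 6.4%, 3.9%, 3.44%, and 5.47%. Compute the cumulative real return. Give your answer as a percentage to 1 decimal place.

Cumulative inflation factor: 1.082 × 1.064 × 1.039 × 1.0344 × 1.0547 ≈ 1.30497.
Nominal growth factor: 1.58000. Real growth factor = 1.58000 / 1.30497 ≈ 1.21075.
Total real return ≈ 21.0752%.

21.1%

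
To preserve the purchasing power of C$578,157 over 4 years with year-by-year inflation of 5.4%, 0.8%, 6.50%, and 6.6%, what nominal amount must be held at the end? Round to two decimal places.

Cumulative price-level factor: 1.054 × 1.008 × 1.0650 × 1.066 ≈ 1.2061684253.
Multiplying C$578,157 by the price-level factor gives the future nominal sum.

C$697,354.72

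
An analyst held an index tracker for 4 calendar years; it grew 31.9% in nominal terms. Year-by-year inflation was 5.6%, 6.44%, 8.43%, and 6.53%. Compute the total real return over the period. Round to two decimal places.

Cumulative inflation factor: 1.056 × 1.0644 × 1.0843 × 1.0653 ≈ 1.29835.
Nominal growth factor: 1.31900. Real growth factor = 1.31900 / 1.29835 ≈ 1.01591.
Total real return ≈ 1.5909%.

1.59%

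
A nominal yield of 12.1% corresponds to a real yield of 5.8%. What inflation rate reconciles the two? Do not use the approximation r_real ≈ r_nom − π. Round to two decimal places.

5.95%

From (1+r_nom) = (1+r_real)(1+π), we get 1+π = (1 + 12.1%)/(1 + 5.8%) = 1.121/1.058 ≈ 1.05955.
So π ≈ 5.9546%.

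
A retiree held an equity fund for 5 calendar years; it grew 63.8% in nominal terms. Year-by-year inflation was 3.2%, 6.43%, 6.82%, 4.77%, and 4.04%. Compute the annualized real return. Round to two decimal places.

Cumulative inflation factor: 1.032 × 1.0643 × 1.0682 × 1.0477 × 1.0404 ≈ 1.27889.
Nominal growth factor: 1.63800. Real growth factor = 1.63800 / 1.27889 ≈ 1.28080.
Annualized: 1.28080^(1/5) − 1 ≈ 0.05074.

5.07%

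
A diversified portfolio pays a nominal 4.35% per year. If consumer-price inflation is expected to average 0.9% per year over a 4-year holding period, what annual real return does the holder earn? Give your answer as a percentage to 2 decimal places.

3.42%

With constant rates the annual real return is the same each year: (1+4.35%)/(1+0.9%) − 1 = 0.03419.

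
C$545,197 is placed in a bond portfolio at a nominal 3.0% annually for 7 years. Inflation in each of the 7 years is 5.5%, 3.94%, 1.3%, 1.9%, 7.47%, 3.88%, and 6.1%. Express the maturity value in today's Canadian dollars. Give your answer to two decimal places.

C$500,104.38

Nominal value at maturity: C$545,197 × (1 + 3.0%)^7 ≈ C$670,523.54.
Price-level factor over 7 years: 1.055 × 1.0394 × 1.013 × 1.019 × 1.0747 × 1.0388 × 1.061 ≈ 1.3407671945.
The maturity value deflated by that factor is the answer in today's purchasing power.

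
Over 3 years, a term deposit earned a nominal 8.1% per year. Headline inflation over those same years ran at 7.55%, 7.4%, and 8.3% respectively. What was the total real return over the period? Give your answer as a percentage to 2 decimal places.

0.98%

Cumulative inflation factor: 1.0755 × 1.074 × 1.083 ≈ 1.25096.
Nominal growth factor: 1.26321. Real growth factor = 1.26321 / 1.25096 ≈ 1.00980.
Total real return ≈ 0.9797%.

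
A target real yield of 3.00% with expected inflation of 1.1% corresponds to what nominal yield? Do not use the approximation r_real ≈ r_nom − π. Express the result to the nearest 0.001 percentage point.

4.133%

By the Fisher equation, 1 + r_nom = (1 + 3.00%)(1 + 1.1%) = 1.0300 × 1.011 = 1.04133.
So r_nom = 4.133%.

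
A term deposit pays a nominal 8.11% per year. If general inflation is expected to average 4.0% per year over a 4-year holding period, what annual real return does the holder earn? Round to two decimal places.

With constant rates the annual real return is the same each year: (1+8.11%)/(1+4.0%) − 1 = 0.03952.

3.95%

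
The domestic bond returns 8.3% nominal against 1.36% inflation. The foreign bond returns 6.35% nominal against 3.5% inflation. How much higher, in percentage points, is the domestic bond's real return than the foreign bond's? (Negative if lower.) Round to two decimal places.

The domestic bond real return: 1.083/1.0136 − 1 = 6.847%.
The foreign bond real return: 1.0635/1.035 − 1 = 2.754%.
Difference: 6.847 − 2.754 = 4.093 pp.

4.09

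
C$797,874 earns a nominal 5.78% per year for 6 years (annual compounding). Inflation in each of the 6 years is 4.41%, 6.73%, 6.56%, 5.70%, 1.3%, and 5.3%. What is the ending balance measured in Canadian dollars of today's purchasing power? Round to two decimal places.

C$834,872.33

Nominal value at maturity: C$797,874 × (1 + 5.78%)^6 ≈ C$1,117,778.34.
Price-level factor over 6 years: 1.0441 × 1.0673 × 1.0656 × 1.0570 × 1.013 × 1.053 ≈ 1.3388614001.
The maturity value deflated by that factor is the answer in today's purchasing power.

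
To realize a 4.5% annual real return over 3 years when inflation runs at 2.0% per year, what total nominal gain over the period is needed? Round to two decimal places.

21.10%

Required annual nominal rate: (1+4.5%)(1+2.0%) − 1 = 6.59%.
Cumulative over 3 years: (1 + 0.0659)^3 − 1 ≈ 0.21101.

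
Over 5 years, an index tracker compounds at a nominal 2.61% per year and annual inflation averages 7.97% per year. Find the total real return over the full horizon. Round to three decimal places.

-22.477%

The annual real rate is (1+2.61%)/(1+7.97%) − 1 = -4.9643%.
Compounded over 5 years: (1 + -0.049643)^5 − 1 ≈ -0.22477.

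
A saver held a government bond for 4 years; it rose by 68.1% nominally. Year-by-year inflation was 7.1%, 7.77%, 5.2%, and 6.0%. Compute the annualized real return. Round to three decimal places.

Cumulative inflation factor: 1.071 × 1.0777 × 1.052 × 1.060 ≈ 1.28709.
Nominal growth factor: 1.68100. Real growth factor = 1.68100 / 1.28709 ≈ 1.30605.
Annualized: 1.30605^(1/4) − 1 ≈ 0.06903.

6.903%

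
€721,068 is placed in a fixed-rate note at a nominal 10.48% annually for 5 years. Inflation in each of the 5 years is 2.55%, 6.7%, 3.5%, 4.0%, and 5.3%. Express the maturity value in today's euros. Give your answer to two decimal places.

Nominal value at maturity: €721,068 × (1 + 10.48%)^5 ≈ €1,186,846.49.
Price-level factor over 5 years: 1.0255 × 1.067 × 1.035 × 1.040 × 1.053 ≈ 1.2402297490.
Dividing the nominal maturity value by the price-level factor gives the value in today's money.

€956,956.96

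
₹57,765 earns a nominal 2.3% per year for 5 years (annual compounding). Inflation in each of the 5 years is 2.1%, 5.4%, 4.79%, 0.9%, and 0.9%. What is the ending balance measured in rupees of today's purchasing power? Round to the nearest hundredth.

Nominal value at maturity: ₹57,765 × (1 + 2.3%)^5 ≈ ₹64,720.66.
Price-level factor over 5 years: 1.021 × 1.054 × 1.0479 × 1.009 × 1.009 ≈ 1.1480704155.
Dividing the nominal maturity value by the price-level factor gives the value in today's money.

₹56,373.42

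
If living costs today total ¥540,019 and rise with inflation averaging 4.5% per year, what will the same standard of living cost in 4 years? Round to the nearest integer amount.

¥643,983

Cumulative price-level factor: (1+4.5%)^4 ≈ 1.1925186006.
The nominal amount required is ¥540,019 scaled up by that factor.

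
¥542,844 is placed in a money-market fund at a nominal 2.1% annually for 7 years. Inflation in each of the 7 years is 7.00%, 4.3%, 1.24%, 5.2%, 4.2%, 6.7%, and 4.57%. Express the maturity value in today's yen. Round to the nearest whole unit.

Nominal value at maturity: ¥542,844 × (1 + 2.1%)^7 ≈ ¥627,849.
Price-level factor over 7 years: 1.0700 × 1.043 × 1.0124 × 1.052 × 1.042 × 1.067 × 1.0457 ≈ 1.3818955198.
Dividing the nominal maturity value by the price-level factor gives the value in today's money.

¥454,339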